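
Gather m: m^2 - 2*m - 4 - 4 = m^2 - 2*m - 8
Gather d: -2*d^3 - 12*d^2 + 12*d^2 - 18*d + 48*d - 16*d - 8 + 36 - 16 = -2*d^3 + 14*d + 12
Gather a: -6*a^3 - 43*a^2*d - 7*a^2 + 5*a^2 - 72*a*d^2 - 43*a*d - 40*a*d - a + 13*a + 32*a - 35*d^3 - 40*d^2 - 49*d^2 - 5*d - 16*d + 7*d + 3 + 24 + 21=-6*a^3 + a^2*(-43*d - 2) + a*(-72*d^2 - 83*d + 44) - 35*d^3 - 89*d^2 - 14*d + 48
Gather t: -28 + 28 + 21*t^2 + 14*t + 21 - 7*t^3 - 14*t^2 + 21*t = -7*t^3 + 7*t^2 + 35*t + 21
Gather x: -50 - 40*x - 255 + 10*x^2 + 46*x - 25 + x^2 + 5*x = 11*x^2 + 11*x - 330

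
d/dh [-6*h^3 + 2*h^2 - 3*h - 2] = -18*h^2 + 4*h - 3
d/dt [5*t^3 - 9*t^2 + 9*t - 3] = 15*t^2 - 18*t + 9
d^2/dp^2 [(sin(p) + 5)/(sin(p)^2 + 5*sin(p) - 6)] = -(sin(p)^4 + 16*sin(p)^3 + 125*sin(p)^2 + 370*sin(p) + 370)/((sin(p) - 1)^2*(sin(p) + 6)^3)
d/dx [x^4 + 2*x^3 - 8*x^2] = 2*x*(2*x^2 + 3*x - 8)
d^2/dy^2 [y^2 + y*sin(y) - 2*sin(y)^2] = -y*sin(y) + 8*sin(y)^2 + 2*cos(y) - 2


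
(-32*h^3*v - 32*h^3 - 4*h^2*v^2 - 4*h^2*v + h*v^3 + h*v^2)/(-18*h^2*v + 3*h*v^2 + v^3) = h*(-32*h^2*v - 32*h^2 - 4*h*v^2 - 4*h*v + v^3 + v^2)/(v*(-18*h^2 + 3*h*v + v^2))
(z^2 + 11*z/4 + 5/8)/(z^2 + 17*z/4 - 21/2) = (8*z^2 + 22*z + 5)/(2*(4*z^2 + 17*z - 42))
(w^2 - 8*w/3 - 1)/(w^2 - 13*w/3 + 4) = (3*w + 1)/(3*w - 4)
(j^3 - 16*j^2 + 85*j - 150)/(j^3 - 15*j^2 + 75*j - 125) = (j - 6)/(j - 5)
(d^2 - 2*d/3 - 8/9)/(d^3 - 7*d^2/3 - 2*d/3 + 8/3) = (d + 2/3)/(d^2 - d - 2)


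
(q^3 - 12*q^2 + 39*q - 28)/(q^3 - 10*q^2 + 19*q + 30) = (q^3 - 12*q^2 + 39*q - 28)/(q^3 - 10*q^2 + 19*q + 30)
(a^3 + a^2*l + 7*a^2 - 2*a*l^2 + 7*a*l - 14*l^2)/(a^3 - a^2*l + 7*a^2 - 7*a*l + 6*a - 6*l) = (a^2 + 2*a*l + 7*a + 14*l)/(a^2 + 7*a + 6)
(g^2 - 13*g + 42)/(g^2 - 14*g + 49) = (g - 6)/(g - 7)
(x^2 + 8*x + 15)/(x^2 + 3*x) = (x + 5)/x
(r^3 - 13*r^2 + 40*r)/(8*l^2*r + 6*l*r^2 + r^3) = (r^2 - 13*r + 40)/(8*l^2 + 6*l*r + r^2)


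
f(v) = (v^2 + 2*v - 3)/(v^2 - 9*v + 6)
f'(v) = (9 - 2*v)*(v^2 + 2*v - 3)/(v^2 - 9*v + 6)^2 + (2*v + 2)/(v^2 - 9*v + 6) = (-11*v^2 + 18*v - 15)/(v^4 - 18*v^3 + 93*v^2 - 108*v + 36)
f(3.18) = -1.08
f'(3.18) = -0.44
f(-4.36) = 0.11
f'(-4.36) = -0.07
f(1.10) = -0.15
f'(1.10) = -1.18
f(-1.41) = -0.19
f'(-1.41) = -0.15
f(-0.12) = -0.45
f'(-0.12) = -0.34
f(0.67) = -2.89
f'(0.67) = -44.89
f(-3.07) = 0.01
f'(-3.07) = -0.09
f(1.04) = -0.07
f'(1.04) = -1.58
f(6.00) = -3.75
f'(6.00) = -2.10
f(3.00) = -1.00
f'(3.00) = -0.42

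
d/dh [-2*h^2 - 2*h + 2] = -4*h - 2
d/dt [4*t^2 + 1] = 8*t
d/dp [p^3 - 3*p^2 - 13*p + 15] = 3*p^2 - 6*p - 13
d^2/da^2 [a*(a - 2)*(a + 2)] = 6*a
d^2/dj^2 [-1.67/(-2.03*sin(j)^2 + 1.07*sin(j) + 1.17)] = (27.527612*sin(j)^4 - 10.882221*sin(j)^3 - 23.513767*sin(j)^2 + 19.673769*sin(j) - 11.7568)/(-2.03*sin(j)^2 + 1.07*sin(j) + 1.17)^3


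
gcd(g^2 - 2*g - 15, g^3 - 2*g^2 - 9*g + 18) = g + 3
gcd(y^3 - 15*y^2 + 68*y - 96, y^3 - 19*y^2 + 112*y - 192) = y^2 - 11*y + 24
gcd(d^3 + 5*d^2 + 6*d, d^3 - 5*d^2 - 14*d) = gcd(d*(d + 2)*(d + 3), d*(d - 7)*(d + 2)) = d^2 + 2*d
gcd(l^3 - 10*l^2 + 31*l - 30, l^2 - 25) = l - 5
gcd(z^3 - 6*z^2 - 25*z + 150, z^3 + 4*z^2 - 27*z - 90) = z - 5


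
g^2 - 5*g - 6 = (g - 6)*(g + 1)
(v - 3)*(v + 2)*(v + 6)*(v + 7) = v^4 + 12*v^3 + 23*v^2 - 120*v - 252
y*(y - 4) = y^2 - 4*y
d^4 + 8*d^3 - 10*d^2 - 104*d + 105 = (d - 3)*(d - 1)*(d + 5)*(d + 7)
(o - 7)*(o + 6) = o^2 - o - 42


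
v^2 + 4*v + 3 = (v + 1)*(v + 3)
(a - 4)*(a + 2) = a^2 - 2*a - 8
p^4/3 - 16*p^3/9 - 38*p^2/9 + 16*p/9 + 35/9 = (p/3 + 1/3)*(p - 7)*(p - 1)*(p + 5/3)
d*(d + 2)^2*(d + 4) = d^4 + 8*d^3 + 20*d^2 + 16*d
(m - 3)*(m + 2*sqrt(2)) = m^2 - 3*m + 2*sqrt(2)*m - 6*sqrt(2)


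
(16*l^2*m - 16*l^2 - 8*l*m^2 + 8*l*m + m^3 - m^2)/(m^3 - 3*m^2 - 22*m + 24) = (16*l^2 - 8*l*m + m^2)/(m^2 - 2*m - 24)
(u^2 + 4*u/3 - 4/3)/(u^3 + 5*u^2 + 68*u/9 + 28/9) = 3*(3*u - 2)/(9*u^2 + 27*u + 14)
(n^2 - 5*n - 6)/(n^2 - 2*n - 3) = (n - 6)/(n - 3)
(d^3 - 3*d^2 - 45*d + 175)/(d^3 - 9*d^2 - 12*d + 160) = (d^2 + 2*d - 35)/(d^2 - 4*d - 32)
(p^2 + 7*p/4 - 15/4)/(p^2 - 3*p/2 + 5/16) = 4*(p + 3)/(4*p - 1)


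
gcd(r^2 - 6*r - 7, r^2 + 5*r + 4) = r + 1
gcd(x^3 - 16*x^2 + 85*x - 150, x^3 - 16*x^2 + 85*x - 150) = x^3 - 16*x^2 + 85*x - 150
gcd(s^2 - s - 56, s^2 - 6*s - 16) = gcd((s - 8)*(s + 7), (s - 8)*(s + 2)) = s - 8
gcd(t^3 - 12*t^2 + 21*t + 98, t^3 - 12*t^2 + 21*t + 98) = t^3 - 12*t^2 + 21*t + 98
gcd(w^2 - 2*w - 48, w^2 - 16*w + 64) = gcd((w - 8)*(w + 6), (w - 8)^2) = w - 8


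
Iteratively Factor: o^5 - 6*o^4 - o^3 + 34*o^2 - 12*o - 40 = (o + 1)*(o^4 - 7*o^3 + 6*o^2 + 28*o - 40) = (o - 2)*(o + 1)*(o^3 - 5*o^2 - 4*o + 20) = (o - 5)*(o - 2)*(o + 1)*(o^2 - 4) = (o - 5)*(o - 2)*(o + 1)*(o + 2)*(o - 2)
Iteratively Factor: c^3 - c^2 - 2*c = (c + 1)*(c^2 - 2*c) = c*(c + 1)*(c - 2)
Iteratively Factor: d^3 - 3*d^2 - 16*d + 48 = (d + 4)*(d^2 - 7*d + 12) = (d - 3)*(d + 4)*(d - 4)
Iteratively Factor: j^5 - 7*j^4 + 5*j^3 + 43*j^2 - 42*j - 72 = (j - 3)*(j^4 - 4*j^3 - 7*j^2 + 22*j + 24) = (j - 3)^2*(j^3 - j^2 - 10*j - 8) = (j - 3)^2*(j + 1)*(j^2 - 2*j - 8) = (j - 4)*(j - 3)^2*(j + 1)*(j + 2)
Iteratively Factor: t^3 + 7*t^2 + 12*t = (t)*(t^2 + 7*t + 12) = t*(t + 4)*(t + 3)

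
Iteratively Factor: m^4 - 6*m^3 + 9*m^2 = (m - 3)*(m^3 - 3*m^2) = m*(m - 3)*(m^2 - 3*m) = m^2*(m - 3)*(m - 3)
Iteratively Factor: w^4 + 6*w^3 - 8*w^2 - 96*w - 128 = (w - 4)*(w^3 + 10*w^2 + 32*w + 32) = (w - 4)*(w + 4)*(w^2 + 6*w + 8) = (w - 4)*(w + 2)*(w + 4)*(w + 4)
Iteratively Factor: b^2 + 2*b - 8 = (b + 4)*(b - 2)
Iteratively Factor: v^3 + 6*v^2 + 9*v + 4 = (v + 4)*(v^2 + 2*v + 1) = (v + 1)*(v + 4)*(v + 1)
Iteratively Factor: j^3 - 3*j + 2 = (j - 1)*(j^2 + j - 2) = (j - 1)*(j + 2)*(j - 1)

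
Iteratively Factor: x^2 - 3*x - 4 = (x + 1)*(x - 4)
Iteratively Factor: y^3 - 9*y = (y)*(y^2 - 9) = y*(y + 3)*(y - 3)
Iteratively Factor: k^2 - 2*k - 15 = (k - 5)*(k + 3)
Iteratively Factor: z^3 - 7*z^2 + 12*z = (z - 4)*(z^2 - 3*z) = z*(z - 4)*(z - 3)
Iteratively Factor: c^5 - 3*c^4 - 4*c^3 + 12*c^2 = (c)*(c^4 - 3*c^3 - 4*c^2 + 12*c) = c*(c - 3)*(c^3 - 4*c) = c*(c - 3)*(c - 2)*(c^2 + 2*c) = c^2*(c - 3)*(c - 2)*(c + 2)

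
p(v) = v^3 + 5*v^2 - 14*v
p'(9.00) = 319.00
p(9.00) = 1008.00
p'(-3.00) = -17.00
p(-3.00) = 60.00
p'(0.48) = -8.51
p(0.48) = -5.46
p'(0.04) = -13.60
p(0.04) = -0.55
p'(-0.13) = -15.25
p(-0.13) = 1.90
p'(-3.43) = -13.01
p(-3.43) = 66.49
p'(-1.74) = -22.32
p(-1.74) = 34.23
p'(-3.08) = -16.34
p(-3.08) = 61.33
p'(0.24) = -11.43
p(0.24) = -3.06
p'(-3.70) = -9.93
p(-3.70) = 69.60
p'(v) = 3*v^2 + 10*v - 14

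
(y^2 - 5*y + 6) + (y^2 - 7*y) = 2*y^2 - 12*y + 6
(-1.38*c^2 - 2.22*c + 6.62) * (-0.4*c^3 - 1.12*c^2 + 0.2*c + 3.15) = 0.552*c^5 + 2.4336*c^4 - 0.437599999999999*c^3 - 12.2054*c^2 - 5.669*c + 20.853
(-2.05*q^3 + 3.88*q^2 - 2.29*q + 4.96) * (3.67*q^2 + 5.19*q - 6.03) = -7.5235*q^5 + 3.6001*q^4 + 24.0944*q^3 - 17.0783*q^2 + 39.5511*q - 29.9088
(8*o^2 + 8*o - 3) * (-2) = -16*o^2 - 16*o + 6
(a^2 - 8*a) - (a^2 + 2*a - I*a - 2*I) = -10*a + I*a + 2*I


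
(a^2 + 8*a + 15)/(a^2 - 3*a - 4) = (a^2 + 8*a + 15)/(a^2 - 3*a - 4)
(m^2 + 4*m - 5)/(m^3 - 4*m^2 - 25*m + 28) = (m + 5)/(m^2 - 3*m - 28)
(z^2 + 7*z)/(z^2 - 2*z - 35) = z*(z + 7)/(z^2 - 2*z - 35)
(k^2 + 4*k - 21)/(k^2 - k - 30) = (-k^2 - 4*k + 21)/(-k^2 + k + 30)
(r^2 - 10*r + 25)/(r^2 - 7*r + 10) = (r - 5)/(r - 2)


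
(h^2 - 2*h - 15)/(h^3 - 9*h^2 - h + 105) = 1/(h - 7)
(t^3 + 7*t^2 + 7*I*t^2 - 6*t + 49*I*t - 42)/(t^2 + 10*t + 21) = (t^2 + 7*I*t - 6)/(t + 3)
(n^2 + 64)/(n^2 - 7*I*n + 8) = (n + 8*I)/(n + I)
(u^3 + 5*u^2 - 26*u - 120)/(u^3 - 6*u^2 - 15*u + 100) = (u + 6)/(u - 5)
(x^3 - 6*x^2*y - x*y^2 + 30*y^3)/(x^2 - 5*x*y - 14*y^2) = (x^2 - 8*x*y + 15*y^2)/(x - 7*y)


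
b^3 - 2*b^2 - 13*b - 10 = (b - 5)*(b + 1)*(b + 2)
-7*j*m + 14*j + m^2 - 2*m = (-7*j + m)*(m - 2)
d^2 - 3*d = d*(d - 3)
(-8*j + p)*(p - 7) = -8*j*p + 56*j + p^2 - 7*p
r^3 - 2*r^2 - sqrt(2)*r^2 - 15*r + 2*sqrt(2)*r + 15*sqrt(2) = (r - 5)*(r + 3)*(r - sqrt(2))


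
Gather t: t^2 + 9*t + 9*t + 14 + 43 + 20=t^2 + 18*t + 77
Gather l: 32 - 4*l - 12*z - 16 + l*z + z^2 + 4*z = l*(z - 4) + z^2 - 8*z + 16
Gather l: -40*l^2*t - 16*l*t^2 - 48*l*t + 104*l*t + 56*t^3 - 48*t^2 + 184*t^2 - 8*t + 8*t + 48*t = -40*l^2*t + l*(-16*t^2 + 56*t) + 56*t^3 + 136*t^2 + 48*t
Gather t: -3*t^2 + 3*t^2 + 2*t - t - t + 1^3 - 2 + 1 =0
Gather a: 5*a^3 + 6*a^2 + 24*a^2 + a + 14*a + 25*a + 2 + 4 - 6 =5*a^3 + 30*a^2 + 40*a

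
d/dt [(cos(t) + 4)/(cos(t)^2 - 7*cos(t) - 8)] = (cos(t)^2 + 8*cos(t) - 20)*sin(t)/(sin(t)^2 + 7*cos(t) + 7)^2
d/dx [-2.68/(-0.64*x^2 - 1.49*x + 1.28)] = (-3.4304*x - 3.9932)/(0.64*x^2 + 1.49*x - 1.28)^2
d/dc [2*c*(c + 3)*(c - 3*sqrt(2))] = 6*c^2 - 12*sqrt(2)*c + 12*c - 18*sqrt(2)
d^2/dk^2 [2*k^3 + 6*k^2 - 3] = 12*k + 12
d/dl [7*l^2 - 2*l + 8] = 14*l - 2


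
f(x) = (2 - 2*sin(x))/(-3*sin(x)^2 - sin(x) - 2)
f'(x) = (2 - 2*sin(x))*(6*sin(x)*cos(x) + cos(x))/(-3*sin(x)^2 - sin(x) - 2)^2 - 2*cos(x)/(-3*sin(x)^2 - sin(x) - 2) = 6*(2*sin(x) + cos(x)^2)*cos(x)/(3*sin(x)^2 + sin(x) + 2)^2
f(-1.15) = -1.07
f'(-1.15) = -0.32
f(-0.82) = -1.21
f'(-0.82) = -0.49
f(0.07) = -0.89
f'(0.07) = 1.56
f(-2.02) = -1.08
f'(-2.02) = 0.34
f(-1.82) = -1.02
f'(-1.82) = 0.19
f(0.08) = -0.88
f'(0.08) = 1.57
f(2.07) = -0.05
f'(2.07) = -0.21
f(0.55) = -0.29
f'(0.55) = 0.81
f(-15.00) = -1.26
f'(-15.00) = 0.48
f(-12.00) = -0.27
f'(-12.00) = 0.78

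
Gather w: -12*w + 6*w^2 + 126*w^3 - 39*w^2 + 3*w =126*w^3 - 33*w^2 - 9*w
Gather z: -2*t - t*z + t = -t*z - t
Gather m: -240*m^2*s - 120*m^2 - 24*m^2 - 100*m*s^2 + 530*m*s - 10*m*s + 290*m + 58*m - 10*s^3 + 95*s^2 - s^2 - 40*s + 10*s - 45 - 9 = m^2*(-240*s - 144) + m*(-100*s^2 + 520*s + 348) - 10*s^3 + 94*s^2 - 30*s - 54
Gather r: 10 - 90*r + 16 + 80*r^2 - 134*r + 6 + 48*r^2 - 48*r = 128*r^2 - 272*r + 32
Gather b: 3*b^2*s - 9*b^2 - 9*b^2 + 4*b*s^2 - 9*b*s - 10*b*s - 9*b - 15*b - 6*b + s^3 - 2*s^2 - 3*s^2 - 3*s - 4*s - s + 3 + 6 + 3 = b^2*(3*s - 18) + b*(4*s^2 - 19*s - 30) + s^3 - 5*s^2 - 8*s + 12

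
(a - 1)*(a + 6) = a^2 + 5*a - 6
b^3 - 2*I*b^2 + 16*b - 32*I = (b - 4*I)*(b - 2*I)*(b + 4*I)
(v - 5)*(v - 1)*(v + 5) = v^3 - v^2 - 25*v + 25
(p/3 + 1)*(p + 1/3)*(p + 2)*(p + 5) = p^4/3 + 31*p^3/9 + 103*p^2/9 + 121*p/9 + 10/3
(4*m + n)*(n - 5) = 4*m*n - 20*m + n^2 - 5*n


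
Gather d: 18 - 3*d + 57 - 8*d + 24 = 99 - 11*d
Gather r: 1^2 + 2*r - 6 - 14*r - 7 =-12*r - 12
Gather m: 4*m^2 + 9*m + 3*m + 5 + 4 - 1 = 4*m^2 + 12*m + 8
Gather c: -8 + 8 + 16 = 16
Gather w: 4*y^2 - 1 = 4*y^2 - 1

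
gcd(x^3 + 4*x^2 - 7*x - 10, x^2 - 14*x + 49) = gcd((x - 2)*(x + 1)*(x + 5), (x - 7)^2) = 1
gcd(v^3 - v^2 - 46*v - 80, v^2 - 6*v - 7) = 1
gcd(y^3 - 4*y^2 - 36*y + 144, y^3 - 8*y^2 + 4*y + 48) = y^2 - 10*y + 24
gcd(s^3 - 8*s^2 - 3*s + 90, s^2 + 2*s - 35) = s - 5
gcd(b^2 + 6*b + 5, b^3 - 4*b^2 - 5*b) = b + 1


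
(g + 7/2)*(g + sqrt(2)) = g^2 + sqrt(2)*g + 7*g/2 + 7*sqrt(2)/2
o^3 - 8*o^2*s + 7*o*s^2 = o*(o - 7*s)*(o - s)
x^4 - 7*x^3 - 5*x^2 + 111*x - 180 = (x - 5)*(x - 3)^2*(x + 4)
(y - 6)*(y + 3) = y^2 - 3*y - 18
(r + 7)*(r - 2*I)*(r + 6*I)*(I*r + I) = I*r^4 - 4*r^3 + 8*I*r^3 - 32*r^2 + 19*I*r^2 - 28*r + 96*I*r + 84*I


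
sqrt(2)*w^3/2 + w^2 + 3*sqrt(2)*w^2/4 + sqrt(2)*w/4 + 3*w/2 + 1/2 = (w + 1/2)*(w + sqrt(2))*(sqrt(2)*w/2 + sqrt(2)/2)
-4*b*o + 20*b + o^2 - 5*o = (-4*b + o)*(o - 5)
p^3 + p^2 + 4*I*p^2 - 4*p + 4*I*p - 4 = (p + 1)*(p + 2*I)^2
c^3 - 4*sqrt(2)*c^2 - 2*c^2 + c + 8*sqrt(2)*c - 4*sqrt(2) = (c - 1)^2*(c - 4*sqrt(2))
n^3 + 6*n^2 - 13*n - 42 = (n - 3)*(n + 2)*(n + 7)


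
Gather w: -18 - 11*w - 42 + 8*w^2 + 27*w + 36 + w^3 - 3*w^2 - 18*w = w^3 + 5*w^2 - 2*w - 24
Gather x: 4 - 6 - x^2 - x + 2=-x^2 - x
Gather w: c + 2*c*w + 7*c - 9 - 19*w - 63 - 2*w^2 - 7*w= 8*c - 2*w^2 + w*(2*c - 26) - 72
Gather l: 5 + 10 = 15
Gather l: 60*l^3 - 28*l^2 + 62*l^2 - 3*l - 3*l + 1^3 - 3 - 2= 60*l^3 + 34*l^2 - 6*l - 4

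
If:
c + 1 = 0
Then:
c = -1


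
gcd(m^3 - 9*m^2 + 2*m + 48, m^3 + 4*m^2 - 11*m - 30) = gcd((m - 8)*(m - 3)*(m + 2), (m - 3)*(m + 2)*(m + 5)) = m^2 - m - 6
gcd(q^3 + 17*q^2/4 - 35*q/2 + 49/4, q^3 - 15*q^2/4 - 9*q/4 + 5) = q - 1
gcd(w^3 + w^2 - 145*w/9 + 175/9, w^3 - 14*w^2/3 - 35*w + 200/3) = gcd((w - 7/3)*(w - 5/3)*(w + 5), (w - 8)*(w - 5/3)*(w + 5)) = w^2 + 10*w/3 - 25/3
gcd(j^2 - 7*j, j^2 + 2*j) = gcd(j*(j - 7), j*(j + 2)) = j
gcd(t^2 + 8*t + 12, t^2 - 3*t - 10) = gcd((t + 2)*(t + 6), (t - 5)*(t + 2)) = t + 2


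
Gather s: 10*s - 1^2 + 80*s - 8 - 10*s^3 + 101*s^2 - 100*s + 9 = -10*s^3 + 101*s^2 - 10*s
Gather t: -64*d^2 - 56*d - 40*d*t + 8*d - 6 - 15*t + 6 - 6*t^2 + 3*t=-64*d^2 - 48*d - 6*t^2 + t*(-40*d - 12)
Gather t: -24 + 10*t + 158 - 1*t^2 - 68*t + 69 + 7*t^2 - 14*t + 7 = 6*t^2 - 72*t + 210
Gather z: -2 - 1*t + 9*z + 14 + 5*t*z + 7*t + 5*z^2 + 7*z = 6*t + 5*z^2 + z*(5*t + 16) + 12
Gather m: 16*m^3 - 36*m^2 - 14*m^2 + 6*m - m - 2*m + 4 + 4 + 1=16*m^3 - 50*m^2 + 3*m + 9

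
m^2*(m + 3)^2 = m^4 + 6*m^3 + 9*m^2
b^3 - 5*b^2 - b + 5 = (b - 5)*(b - 1)*(b + 1)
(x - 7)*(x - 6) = x^2 - 13*x + 42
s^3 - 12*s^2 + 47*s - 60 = (s - 5)*(s - 4)*(s - 3)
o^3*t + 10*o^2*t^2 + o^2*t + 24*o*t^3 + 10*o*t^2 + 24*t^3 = (o + 4*t)*(o + 6*t)*(o*t + t)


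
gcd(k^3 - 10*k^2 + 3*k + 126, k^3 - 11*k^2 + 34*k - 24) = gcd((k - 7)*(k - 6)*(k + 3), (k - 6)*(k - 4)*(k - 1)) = k - 6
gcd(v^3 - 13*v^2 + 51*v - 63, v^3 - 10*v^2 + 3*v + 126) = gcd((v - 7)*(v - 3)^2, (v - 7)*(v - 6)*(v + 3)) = v - 7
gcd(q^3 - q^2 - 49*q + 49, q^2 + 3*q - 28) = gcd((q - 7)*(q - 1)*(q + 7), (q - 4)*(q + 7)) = q + 7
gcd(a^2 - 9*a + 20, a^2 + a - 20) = a - 4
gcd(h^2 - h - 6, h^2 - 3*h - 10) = h + 2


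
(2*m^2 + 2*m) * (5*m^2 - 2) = 10*m^4 + 10*m^3 - 4*m^2 - 4*m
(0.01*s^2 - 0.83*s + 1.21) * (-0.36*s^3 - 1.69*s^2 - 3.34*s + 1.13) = -0.0036*s^5 + 0.2819*s^4 + 0.9337*s^3 + 0.7386*s^2 - 4.9793*s + 1.3673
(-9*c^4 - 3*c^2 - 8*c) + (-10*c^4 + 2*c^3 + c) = -19*c^4 + 2*c^3 - 3*c^2 - 7*c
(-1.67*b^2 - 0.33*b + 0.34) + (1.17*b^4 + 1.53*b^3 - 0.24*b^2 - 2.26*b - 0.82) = 1.17*b^4 + 1.53*b^3 - 1.91*b^2 - 2.59*b - 0.48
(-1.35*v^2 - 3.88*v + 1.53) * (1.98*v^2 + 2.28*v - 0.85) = -2.673*v^4 - 10.7604*v^3 - 4.6695*v^2 + 6.7864*v - 1.3005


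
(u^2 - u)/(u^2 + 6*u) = (u - 1)/(u + 6)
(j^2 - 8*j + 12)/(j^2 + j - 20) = (j^2 - 8*j + 12)/(j^2 + j - 20)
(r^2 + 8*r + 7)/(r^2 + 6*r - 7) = (r + 1)/(r - 1)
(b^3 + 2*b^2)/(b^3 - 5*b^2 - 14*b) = b/(b - 7)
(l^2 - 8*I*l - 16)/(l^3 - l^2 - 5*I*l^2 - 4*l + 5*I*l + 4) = (l - 4*I)/(l^2 - l*(1 + I) + I)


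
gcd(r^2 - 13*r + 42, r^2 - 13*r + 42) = r^2 - 13*r + 42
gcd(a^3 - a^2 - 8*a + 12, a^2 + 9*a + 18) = a + 3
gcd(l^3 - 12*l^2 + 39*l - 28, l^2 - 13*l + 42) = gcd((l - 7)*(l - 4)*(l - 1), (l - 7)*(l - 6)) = l - 7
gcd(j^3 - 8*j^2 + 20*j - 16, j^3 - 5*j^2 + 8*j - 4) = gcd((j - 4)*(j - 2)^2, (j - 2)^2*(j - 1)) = j^2 - 4*j + 4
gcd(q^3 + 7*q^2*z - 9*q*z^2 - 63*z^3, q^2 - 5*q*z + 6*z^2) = -q + 3*z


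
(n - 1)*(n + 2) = n^2 + n - 2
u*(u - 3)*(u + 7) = u^3 + 4*u^2 - 21*u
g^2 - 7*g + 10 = (g - 5)*(g - 2)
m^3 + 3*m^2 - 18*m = m*(m - 3)*(m + 6)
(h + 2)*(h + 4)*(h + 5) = h^3 + 11*h^2 + 38*h + 40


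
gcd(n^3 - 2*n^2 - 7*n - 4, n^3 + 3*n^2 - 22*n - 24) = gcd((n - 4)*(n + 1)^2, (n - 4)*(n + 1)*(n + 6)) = n^2 - 3*n - 4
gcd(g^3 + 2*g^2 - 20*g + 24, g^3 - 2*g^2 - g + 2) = g - 2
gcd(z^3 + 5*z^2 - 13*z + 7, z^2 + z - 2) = z - 1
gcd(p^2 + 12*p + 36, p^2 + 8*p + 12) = p + 6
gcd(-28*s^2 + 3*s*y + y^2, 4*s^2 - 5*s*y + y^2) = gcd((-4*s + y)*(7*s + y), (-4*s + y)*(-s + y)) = -4*s + y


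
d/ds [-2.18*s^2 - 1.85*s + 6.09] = -4.36*s - 1.85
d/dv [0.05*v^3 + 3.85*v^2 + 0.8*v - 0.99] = 0.15*v^2 + 7.7*v + 0.8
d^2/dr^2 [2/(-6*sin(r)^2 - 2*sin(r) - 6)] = (36*sin(r)^4 + 9*sin(r)^3 - 89*sin(r)^2 - 21*sin(r) + 16)/(3*sin(r)^2 + sin(r) + 3)^3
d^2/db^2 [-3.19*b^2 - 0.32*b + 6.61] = -6.38000000000000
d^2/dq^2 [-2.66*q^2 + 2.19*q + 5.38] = -5.32000000000000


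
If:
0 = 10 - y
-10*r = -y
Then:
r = 1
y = 10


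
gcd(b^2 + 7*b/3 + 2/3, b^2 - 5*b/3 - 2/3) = b + 1/3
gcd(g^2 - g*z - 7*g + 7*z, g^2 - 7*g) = g - 7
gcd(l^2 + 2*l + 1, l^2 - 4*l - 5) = l + 1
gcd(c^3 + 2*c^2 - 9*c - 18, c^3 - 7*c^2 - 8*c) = 1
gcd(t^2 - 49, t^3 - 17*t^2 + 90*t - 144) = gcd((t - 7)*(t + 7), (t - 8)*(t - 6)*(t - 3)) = 1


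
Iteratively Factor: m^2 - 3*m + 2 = (m - 2)*(m - 1)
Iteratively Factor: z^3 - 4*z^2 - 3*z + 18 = (z - 3)*(z^2 - z - 6) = (z - 3)^2*(z + 2)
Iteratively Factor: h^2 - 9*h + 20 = (h - 5)*(h - 4)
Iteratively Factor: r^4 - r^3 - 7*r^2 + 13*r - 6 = (r + 3)*(r^3 - 4*r^2 + 5*r - 2) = (r - 2)*(r + 3)*(r^2 - 2*r + 1) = (r - 2)*(r - 1)*(r + 3)*(r - 1)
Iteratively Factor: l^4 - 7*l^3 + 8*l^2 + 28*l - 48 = (l - 2)*(l^3 - 5*l^2 - 2*l + 24) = (l - 4)*(l - 2)*(l^2 - l - 6) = (l - 4)*(l - 3)*(l - 2)*(l + 2)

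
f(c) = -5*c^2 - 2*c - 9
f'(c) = -10*c - 2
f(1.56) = -24.29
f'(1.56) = -17.60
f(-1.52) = -17.51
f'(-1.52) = 13.20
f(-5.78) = -164.48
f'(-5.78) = 55.80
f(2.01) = -33.22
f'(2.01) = -22.10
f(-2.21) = -29.00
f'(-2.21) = 20.10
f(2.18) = -37.12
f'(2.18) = -23.80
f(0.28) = -9.95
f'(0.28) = -4.80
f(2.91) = -57.16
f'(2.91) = -31.10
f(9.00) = -432.00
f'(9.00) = -92.00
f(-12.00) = -705.00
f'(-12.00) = 118.00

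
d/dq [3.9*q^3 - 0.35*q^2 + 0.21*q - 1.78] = 11.7*q^2 - 0.7*q + 0.21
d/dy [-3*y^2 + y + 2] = 1 - 6*y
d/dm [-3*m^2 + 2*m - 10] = 2 - 6*m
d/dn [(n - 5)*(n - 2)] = 2*n - 7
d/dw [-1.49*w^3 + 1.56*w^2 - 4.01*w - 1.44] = -4.47*w^2 + 3.12*w - 4.01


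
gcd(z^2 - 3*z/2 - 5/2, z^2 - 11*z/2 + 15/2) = z - 5/2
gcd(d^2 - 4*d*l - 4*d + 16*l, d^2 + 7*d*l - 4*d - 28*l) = d - 4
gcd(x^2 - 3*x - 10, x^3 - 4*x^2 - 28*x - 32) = x + 2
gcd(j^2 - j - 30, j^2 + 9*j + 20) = j + 5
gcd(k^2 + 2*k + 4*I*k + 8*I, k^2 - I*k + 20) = k + 4*I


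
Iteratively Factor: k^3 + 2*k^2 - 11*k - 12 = (k + 1)*(k^2 + k - 12) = (k + 1)*(k + 4)*(k - 3)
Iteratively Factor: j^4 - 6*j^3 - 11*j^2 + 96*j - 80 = (j - 4)*(j^3 - 2*j^2 - 19*j + 20) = (j - 5)*(j - 4)*(j^2 + 3*j - 4) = (j - 5)*(j - 4)*(j - 1)*(j + 4)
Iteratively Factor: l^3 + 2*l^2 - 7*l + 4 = (l - 1)*(l^2 + 3*l - 4) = (l - 1)*(l + 4)*(l - 1)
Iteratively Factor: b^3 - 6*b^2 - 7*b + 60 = (b - 5)*(b^2 - b - 12) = (b - 5)*(b + 3)*(b - 4)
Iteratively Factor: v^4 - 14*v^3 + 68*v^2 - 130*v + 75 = (v - 1)*(v^3 - 13*v^2 + 55*v - 75) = (v - 3)*(v - 1)*(v^2 - 10*v + 25) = (v - 5)*(v - 3)*(v - 1)*(v - 5)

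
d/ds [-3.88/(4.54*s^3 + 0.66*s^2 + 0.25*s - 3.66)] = (52.8456*s^2 + 5.1216*s + 0.97)/(4.54*s^3 + 0.66*s^2 + 0.25*s - 3.66)^2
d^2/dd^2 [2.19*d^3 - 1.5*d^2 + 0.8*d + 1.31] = 13.14*d - 3.0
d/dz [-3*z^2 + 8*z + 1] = 8 - 6*z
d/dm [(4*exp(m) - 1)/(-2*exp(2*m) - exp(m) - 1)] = ((4*exp(m) - 1)*(4*exp(m) + 1) - 8*exp(2*m) - 4*exp(m) - 4)*exp(m)/(2*exp(2*m) + exp(m) + 1)^2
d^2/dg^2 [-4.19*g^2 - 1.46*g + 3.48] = -8.38000000000000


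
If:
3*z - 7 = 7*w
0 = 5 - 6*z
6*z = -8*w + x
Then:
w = -9/14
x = -1/7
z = 5/6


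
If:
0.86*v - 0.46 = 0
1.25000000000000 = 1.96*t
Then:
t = 0.64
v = 0.53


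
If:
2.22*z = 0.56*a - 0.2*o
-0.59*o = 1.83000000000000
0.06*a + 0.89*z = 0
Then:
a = -0.87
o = -3.10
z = 0.06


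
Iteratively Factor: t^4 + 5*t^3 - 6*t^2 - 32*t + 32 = (t + 4)*(t^3 + t^2 - 10*t + 8) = (t + 4)^2*(t^2 - 3*t + 2) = (t - 1)*(t + 4)^2*(t - 2)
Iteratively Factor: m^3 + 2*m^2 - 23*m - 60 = (m + 4)*(m^2 - 2*m - 15) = (m - 5)*(m + 4)*(m + 3)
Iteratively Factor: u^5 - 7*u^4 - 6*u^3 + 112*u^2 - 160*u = (u + 4)*(u^4 - 11*u^3 + 38*u^2 - 40*u) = u*(u + 4)*(u^3 - 11*u^2 + 38*u - 40) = u*(u - 5)*(u + 4)*(u^2 - 6*u + 8) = u*(u - 5)*(u - 2)*(u + 4)*(u - 4)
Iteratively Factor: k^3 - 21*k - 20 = (k + 1)*(k^2 - k - 20) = (k - 5)*(k + 1)*(k + 4)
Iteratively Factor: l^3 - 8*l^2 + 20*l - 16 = (l - 4)*(l^2 - 4*l + 4) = (l - 4)*(l - 2)*(l - 2)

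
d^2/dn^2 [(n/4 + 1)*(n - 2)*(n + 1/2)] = 3*n/2 + 5/4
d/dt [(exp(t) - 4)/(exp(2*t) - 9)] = (-2*(exp(t) - 4)*exp(t) + exp(2*t) - 9)*exp(t)/(exp(2*t) - 9)^2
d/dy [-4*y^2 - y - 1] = -8*y - 1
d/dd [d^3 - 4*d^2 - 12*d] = 3*d^2 - 8*d - 12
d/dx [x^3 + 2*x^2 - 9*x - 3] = 3*x^2 + 4*x - 9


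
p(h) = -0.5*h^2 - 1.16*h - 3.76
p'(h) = -1.0*h - 1.16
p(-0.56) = -3.27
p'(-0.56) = -0.60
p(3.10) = -12.16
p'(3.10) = -4.26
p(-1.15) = -3.09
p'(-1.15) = -0.01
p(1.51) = -6.65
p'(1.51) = -2.67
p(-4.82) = -9.78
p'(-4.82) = 3.66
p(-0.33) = -3.43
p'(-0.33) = -0.83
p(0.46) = -4.40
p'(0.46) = -1.62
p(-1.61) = -3.19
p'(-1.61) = 0.45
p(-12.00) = -61.84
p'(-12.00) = 10.84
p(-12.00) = -61.84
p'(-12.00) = 10.84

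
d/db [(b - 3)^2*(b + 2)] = (b - 3)*(3*b + 1)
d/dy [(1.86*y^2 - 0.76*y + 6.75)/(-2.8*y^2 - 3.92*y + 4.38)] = (-9.4192*y^2 + 54.0936*y + 23.1312)/(7.84*y^4 + 21.952*y^3 - 9.1616*y^2 - 34.3392*y + 19.1844)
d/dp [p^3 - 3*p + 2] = 3*p^2 - 3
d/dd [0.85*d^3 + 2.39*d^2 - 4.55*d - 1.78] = 2.55*d^2 + 4.78*d - 4.55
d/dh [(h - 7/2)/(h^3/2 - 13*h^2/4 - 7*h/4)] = 2*(-8*h^3 + 68*h^2 - 182*h - 49)/(h^2*(4*h^4 - 52*h^3 + 141*h^2 + 182*h + 49))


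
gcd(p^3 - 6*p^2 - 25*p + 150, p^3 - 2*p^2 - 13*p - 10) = p - 5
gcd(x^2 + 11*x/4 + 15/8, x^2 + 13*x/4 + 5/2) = x + 5/4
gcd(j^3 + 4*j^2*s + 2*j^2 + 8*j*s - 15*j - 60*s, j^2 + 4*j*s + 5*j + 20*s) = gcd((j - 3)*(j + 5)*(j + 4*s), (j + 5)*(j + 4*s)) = j^2 + 4*j*s + 5*j + 20*s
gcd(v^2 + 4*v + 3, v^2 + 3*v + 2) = v + 1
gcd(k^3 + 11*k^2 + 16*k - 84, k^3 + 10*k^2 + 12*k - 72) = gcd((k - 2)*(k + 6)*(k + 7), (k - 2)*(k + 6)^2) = k^2 + 4*k - 12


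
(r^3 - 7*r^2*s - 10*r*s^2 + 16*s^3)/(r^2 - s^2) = (r^2 - 6*r*s - 16*s^2)/(r + s)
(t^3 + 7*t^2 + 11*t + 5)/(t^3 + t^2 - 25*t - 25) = (t + 1)/(t - 5)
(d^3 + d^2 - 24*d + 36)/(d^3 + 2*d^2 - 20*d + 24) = (d - 3)/(d - 2)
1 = 1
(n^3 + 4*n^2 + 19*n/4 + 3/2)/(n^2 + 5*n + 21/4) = (2*n^2 + 5*n + 2)/(2*n + 7)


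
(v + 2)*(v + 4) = v^2 + 6*v + 8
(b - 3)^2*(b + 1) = b^3 - 5*b^2 + 3*b + 9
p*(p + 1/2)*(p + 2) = p^3 + 5*p^2/2 + p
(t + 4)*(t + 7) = t^2 + 11*t + 28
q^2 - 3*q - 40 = (q - 8)*(q + 5)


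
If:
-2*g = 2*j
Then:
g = -j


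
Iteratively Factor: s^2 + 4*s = (s + 4)*(s)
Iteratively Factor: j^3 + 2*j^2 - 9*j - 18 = (j + 3)*(j^2 - j - 6) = (j - 3)*(j + 3)*(j + 2)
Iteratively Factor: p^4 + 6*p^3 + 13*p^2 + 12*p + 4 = (p + 1)*(p^3 + 5*p^2 + 8*p + 4) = (p + 1)*(p + 2)*(p^2 + 3*p + 2) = (p + 1)^2*(p + 2)*(p + 2)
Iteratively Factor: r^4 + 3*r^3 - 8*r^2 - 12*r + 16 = (r - 2)*(r^3 + 5*r^2 + 2*r - 8) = (r - 2)*(r - 1)*(r^2 + 6*r + 8) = (r - 2)*(r - 1)*(r + 2)*(r + 4)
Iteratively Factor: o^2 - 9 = (o + 3)*(o - 3)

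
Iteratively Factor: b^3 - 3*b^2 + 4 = (b - 2)*(b^2 - b - 2) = (b - 2)^2*(b + 1)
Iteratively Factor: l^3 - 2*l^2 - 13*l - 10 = (l + 2)*(l^2 - 4*l - 5) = (l + 1)*(l + 2)*(l - 5)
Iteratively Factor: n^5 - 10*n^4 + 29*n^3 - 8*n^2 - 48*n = (n)*(n^4 - 10*n^3 + 29*n^2 - 8*n - 48) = n*(n - 4)*(n^3 - 6*n^2 + 5*n + 12) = n*(n - 4)*(n - 3)*(n^2 - 3*n - 4) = n*(n - 4)*(n - 3)*(n + 1)*(n - 4)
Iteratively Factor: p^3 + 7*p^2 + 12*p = (p + 4)*(p^2 + 3*p) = p*(p + 4)*(p + 3)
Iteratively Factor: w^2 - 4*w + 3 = (w - 1)*(w - 3)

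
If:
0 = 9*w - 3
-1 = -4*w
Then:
No Solution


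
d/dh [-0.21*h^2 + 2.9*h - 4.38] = 2.9 - 0.42*h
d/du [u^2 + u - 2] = 2*u + 1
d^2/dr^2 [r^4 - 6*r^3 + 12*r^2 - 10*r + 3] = 12*r^2 - 36*r + 24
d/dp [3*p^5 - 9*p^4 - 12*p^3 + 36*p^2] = 3*p*(5*p^3 - 12*p^2 - 12*p + 24)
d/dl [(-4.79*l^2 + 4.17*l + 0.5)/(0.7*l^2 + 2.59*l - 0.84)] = (-15.3251*l^2 + 7.3472*l - 4.7978)/(0.49*l^4 + 3.626*l^3 + 5.5321*l^2 - 4.3512*l + 0.7056)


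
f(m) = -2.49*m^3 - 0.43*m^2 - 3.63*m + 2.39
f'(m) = -7.47*m^2 - 0.86*m - 3.63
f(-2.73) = 59.76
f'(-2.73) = -56.96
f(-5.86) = 509.96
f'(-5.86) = -255.11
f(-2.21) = 35.19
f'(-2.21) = -38.21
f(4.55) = -257.58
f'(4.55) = -162.19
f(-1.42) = 13.81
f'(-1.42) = -17.47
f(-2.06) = 29.81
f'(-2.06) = -33.56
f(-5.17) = 353.75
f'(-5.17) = -198.85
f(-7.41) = 1018.78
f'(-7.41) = -407.42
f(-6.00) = 546.53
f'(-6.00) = -267.39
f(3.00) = -79.60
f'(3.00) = -73.44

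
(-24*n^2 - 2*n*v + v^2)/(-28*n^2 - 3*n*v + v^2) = (-6*n + v)/(-7*n + v)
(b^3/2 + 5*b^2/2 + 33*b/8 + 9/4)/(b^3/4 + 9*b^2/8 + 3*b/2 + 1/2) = (4*b^2 + 12*b + 9)/(2*b^2 + 5*b + 2)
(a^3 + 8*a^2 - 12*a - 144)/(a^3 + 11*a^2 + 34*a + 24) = (a^2 + 2*a - 24)/(a^2 + 5*a + 4)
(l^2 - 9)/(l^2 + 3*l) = (l - 3)/l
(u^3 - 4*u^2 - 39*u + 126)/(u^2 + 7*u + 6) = (u^2 - 10*u + 21)/(u + 1)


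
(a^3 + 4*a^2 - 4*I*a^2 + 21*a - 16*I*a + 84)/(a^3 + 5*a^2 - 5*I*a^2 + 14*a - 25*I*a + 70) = (a^2 + a*(4 + 3*I) + 12*I)/(a^2 + a*(5 + 2*I) + 10*I)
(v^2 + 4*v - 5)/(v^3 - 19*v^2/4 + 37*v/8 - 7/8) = 8*(v + 5)/(8*v^2 - 30*v + 7)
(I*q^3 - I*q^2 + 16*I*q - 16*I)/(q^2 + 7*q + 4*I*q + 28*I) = (I*q^2 + q*(4 - I) - 4)/(q + 7)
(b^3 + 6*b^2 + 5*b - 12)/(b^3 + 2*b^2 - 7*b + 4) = (b + 3)/(b - 1)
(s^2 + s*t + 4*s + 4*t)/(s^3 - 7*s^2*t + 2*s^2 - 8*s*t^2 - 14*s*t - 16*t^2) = (s + 4)/(s^2 - 8*s*t + 2*s - 16*t)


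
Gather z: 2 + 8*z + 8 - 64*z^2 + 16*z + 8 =-64*z^2 + 24*z + 18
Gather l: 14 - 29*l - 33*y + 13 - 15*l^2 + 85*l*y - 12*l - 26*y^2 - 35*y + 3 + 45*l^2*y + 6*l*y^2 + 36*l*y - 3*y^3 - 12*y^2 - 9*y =l^2*(45*y - 15) + l*(6*y^2 + 121*y - 41) - 3*y^3 - 38*y^2 - 77*y + 30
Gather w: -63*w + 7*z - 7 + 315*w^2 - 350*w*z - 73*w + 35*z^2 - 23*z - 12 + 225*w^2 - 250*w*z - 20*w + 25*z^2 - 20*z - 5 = 540*w^2 + w*(-600*z - 156) + 60*z^2 - 36*z - 24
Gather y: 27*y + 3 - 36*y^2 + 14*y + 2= -36*y^2 + 41*y + 5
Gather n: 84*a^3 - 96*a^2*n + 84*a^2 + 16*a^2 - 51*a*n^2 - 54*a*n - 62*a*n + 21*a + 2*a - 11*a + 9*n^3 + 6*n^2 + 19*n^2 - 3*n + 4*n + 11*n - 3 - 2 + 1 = 84*a^3 + 100*a^2 + 12*a + 9*n^3 + n^2*(25 - 51*a) + n*(-96*a^2 - 116*a + 12) - 4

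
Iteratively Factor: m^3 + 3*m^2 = (m)*(m^2 + 3*m) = m^2*(m + 3)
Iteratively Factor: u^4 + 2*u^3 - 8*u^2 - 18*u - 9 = (u + 1)*(u^3 + u^2 - 9*u - 9) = (u + 1)^2*(u^2 - 9) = (u - 3)*(u + 1)^2*(u + 3)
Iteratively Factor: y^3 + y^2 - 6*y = (y - 2)*(y^2 + 3*y) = (y - 2)*(y + 3)*(y)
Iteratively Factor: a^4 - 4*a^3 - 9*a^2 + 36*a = (a - 4)*(a^3 - 9*a) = (a - 4)*(a - 3)*(a^2 + 3*a) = (a - 4)*(a - 3)*(a + 3)*(a)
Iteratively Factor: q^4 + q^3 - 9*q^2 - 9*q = (q + 1)*(q^3 - 9*q) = q*(q + 1)*(q^2 - 9) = q*(q + 1)*(q + 3)*(q - 3)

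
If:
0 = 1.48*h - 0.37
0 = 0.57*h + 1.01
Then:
No Solution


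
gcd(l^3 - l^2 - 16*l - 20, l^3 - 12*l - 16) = l^2 + 4*l + 4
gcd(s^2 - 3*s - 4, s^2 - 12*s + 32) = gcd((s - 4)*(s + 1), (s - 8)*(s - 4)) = s - 4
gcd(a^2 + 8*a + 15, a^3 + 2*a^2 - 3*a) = a + 3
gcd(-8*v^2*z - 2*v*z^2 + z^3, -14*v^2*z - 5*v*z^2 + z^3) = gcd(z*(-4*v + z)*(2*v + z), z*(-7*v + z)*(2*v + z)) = 2*v*z + z^2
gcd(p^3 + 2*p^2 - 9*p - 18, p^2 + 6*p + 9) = p + 3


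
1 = 1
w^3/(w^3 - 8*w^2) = w/(w - 8)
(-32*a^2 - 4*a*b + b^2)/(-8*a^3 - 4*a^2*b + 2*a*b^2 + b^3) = (32*a^2 + 4*a*b - b^2)/(8*a^3 + 4*a^2*b - 2*a*b^2 - b^3)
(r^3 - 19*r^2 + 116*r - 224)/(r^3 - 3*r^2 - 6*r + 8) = (r^2 - 15*r + 56)/(r^2 + r - 2)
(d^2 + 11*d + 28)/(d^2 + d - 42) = (d + 4)/(d - 6)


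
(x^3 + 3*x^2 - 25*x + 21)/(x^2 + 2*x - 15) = (x^2 + 6*x - 7)/(x + 5)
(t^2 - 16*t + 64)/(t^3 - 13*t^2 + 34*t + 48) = (t - 8)/(t^2 - 5*t - 6)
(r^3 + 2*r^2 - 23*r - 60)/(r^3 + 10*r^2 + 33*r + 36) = (r - 5)/(r + 3)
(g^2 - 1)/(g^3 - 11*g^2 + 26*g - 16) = (g + 1)/(g^2 - 10*g + 16)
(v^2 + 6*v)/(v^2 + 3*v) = (v + 6)/(v + 3)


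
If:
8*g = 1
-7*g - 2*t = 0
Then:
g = 1/8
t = -7/16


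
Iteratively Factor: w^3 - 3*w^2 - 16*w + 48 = (w - 4)*(w^2 + w - 12) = (w - 4)*(w + 4)*(w - 3)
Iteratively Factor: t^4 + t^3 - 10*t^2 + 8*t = (t + 4)*(t^3 - 3*t^2 + 2*t) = (t - 1)*(t + 4)*(t^2 - 2*t) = (t - 2)*(t - 1)*(t + 4)*(t)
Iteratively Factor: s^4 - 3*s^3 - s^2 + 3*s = (s)*(s^3 - 3*s^2 - s + 3) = s*(s - 3)*(s^2 - 1) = s*(s - 3)*(s + 1)*(s - 1)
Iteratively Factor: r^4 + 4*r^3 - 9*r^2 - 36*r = (r)*(r^3 + 4*r^2 - 9*r - 36) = r*(r + 4)*(r^2 - 9) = r*(r - 3)*(r + 4)*(r + 3)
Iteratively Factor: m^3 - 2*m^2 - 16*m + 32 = (m + 4)*(m^2 - 6*m + 8) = (m - 4)*(m + 4)*(m - 2)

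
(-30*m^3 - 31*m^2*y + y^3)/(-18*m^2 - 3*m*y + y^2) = (5*m^2 + 6*m*y + y^2)/(3*m + y)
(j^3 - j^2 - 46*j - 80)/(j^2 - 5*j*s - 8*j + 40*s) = (-j^2 - 7*j - 10)/(-j + 5*s)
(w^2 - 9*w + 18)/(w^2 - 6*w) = (w - 3)/w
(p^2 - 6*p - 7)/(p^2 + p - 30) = (p^2 - 6*p - 7)/(p^2 + p - 30)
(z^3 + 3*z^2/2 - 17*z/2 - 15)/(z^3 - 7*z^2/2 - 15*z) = (z^2 - z - 6)/(z*(z - 6))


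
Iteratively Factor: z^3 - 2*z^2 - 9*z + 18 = (z - 3)*(z^2 + z - 6) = (z - 3)*(z - 2)*(z + 3)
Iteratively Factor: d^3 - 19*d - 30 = (d + 2)*(d^2 - 2*d - 15) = (d - 5)*(d + 2)*(d + 3)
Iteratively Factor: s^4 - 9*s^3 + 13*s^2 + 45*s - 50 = (s - 5)*(s^3 - 4*s^2 - 7*s + 10) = (s - 5)*(s - 1)*(s^2 - 3*s - 10) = (s - 5)^2*(s - 1)*(s + 2)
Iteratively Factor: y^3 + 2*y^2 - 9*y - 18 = (y - 3)*(y^2 + 5*y + 6) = (y - 3)*(y + 2)*(y + 3)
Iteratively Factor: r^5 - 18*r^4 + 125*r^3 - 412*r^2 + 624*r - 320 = (r - 5)*(r^4 - 13*r^3 + 60*r^2 - 112*r + 64) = (r - 5)*(r - 4)*(r^3 - 9*r^2 + 24*r - 16) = (r - 5)*(r - 4)*(r - 1)*(r^2 - 8*r + 16) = (r - 5)*(r - 4)^2*(r - 1)*(r - 4)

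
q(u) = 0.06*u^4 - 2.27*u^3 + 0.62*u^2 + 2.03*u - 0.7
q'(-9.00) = -735.70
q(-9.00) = 2079.74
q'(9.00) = -363.46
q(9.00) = -1193.38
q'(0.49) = 1.03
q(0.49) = 0.18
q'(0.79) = -1.12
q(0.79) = 0.19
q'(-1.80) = -23.67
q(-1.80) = 11.52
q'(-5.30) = -231.57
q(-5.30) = 391.25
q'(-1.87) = -25.67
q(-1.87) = 13.25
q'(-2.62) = -52.28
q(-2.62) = 41.89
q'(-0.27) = 1.19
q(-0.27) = -1.16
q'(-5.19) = -221.39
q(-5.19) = 366.34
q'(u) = 0.24*u^3 - 6.81*u^2 + 1.24*u + 2.03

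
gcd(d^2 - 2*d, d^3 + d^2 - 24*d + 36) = d - 2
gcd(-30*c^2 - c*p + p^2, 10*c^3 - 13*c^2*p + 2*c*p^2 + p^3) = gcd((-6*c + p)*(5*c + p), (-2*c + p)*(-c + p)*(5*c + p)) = 5*c + p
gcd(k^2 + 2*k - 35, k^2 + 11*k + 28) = k + 7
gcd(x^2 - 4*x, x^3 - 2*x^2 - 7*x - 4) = x - 4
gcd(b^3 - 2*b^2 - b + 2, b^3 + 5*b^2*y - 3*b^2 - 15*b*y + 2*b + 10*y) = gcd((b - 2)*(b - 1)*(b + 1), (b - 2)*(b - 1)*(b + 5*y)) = b^2 - 3*b + 2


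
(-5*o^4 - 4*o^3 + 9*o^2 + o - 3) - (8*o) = -5*o^4 - 4*o^3 + 9*o^2 - 7*o - 3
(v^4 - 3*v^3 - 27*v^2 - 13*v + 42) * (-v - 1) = -v^5 + 2*v^4 + 30*v^3 + 40*v^2 - 29*v - 42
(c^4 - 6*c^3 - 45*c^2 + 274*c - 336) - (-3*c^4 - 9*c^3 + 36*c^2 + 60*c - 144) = 4*c^4 + 3*c^3 - 81*c^2 + 214*c - 192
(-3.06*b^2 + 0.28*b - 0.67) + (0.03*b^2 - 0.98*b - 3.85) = -3.03*b^2 - 0.7*b - 4.52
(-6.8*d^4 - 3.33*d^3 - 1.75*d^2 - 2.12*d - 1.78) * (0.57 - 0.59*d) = 4.012*d^5 - 1.9113*d^4 - 0.8656*d^3 + 0.2533*d^2 - 0.1582*d - 1.0146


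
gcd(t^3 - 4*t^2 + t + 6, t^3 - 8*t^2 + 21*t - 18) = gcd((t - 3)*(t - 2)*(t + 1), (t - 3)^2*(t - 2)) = t^2 - 5*t + 6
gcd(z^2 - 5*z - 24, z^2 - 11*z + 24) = z - 8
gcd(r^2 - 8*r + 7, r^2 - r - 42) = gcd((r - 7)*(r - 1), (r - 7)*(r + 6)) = r - 7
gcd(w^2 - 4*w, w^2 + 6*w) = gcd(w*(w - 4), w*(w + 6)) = w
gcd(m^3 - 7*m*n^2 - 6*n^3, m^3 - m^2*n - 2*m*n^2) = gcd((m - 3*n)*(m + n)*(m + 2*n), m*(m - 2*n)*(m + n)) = m + n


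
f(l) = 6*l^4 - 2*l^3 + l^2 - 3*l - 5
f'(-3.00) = -711.00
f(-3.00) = 553.00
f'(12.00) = 40629.00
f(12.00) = 121063.00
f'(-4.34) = -2086.61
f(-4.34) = 2319.03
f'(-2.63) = -486.36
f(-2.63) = 333.25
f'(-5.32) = -3797.10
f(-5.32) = 5146.56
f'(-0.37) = -5.78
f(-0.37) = -3.54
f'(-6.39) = -6522.78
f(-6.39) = 10580.40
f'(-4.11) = -1778.81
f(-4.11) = 1875.13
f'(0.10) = -2.84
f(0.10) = -5.29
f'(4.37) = 1894.04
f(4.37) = 2022.23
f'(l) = 24*l^3 - 6*l^2 + 2*l - 3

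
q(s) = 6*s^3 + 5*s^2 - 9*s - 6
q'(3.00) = 183.00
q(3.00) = 174.00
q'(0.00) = -9.00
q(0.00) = -6.00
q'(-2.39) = 69.92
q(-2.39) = -37.84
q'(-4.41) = 296.97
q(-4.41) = -383.67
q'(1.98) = 81.37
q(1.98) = 42.36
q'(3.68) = 271.56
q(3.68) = 327.61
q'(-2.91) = 114.33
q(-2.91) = -85.32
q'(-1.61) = 21.56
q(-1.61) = -3.59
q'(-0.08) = -9.68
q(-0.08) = -5.25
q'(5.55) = 600.94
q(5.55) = 1123.79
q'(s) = 18*s^2 + 10*s - 9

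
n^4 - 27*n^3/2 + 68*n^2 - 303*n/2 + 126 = (n - 4)*(n - 7/2)*(n - 3)^2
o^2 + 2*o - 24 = (o - 4)*(o + 6)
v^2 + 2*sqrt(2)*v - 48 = (v - 4*sqrt(2))*(v + 6*sqrt(2))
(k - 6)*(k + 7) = k^2 + k - 42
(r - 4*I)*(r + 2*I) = r^2 - 2*I*r + 8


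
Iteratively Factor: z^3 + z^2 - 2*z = (z)*(z^2 + z - 2) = z*(z - 1)*(z + 2)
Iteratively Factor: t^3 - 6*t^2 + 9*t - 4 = (t - 4)*(t^2 - 2*t + 1) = (t - 4)*(t - 1)*(t - 1)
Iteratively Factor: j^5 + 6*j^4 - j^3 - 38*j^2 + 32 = (j - 1)*(j^4 + 7*j^3 + 6*j^2 - 32*j - 32) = (j - 1)*(j + 1)*(j^3 + 6*j^2 - 32) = (j - 1)*(j + 1)*(j + 4)*(j^2 + 2*j - 8) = (j - 2)*(j - 1)*(j + 1)*(j + 4)*(j + 4)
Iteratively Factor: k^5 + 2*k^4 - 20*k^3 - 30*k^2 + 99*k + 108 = (k + 4)*(k^4 - 2*k^3 - 12*k^2 + 18*k + 27) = (k + 3)*(k + 4)*(k^3 - 5*k^2 + 3*k + 9) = (k - 3)*(k + 3)*(k + 4)*(k^2 - 2*k - 3) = (k - 3)*(k + 1)*(k + 3)*(k + 4)*(k - 3)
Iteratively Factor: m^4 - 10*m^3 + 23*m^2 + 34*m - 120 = (m - 4)*(m^3 - 6*m^2 - m + 30) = (m - 5)*(m - 4)*(m^2 - m - 6) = (m - 5)*(m - 4)*(m - 3)*(m + 2)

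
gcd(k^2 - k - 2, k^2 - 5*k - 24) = 1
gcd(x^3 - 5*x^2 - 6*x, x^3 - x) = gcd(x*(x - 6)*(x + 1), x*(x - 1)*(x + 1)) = x^2 + x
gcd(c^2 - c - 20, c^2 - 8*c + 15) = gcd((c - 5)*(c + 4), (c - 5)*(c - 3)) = c - 5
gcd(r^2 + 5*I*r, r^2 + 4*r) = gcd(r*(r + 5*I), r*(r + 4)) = r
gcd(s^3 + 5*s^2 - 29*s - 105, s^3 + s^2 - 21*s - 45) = s^2 - 2*s - 15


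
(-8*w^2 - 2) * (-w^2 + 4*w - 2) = 8*w^4 - 32*w^3 + 18*w^2 - 8*w + 4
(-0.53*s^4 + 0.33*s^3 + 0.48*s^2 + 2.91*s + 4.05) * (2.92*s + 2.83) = -1.5476*s^5 - 0.5363*s^4 + 2.3355*s^3 + 9.8556*s^2 + 20.0613*s + 11.4615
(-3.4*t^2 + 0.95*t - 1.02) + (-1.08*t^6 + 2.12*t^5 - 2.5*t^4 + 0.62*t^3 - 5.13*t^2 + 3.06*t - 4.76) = -1.08*t^6 + 2.12*t^5 - 2.5*t^4 + 0.62*t^3 - 8.53*t^2 + 4.01*t - 5.78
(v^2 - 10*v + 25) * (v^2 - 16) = v^4 - 10*v^3 + 9*v^2 + 160*v - 400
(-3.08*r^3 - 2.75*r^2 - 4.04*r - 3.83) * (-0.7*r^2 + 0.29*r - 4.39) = 2.156*r^5 + 1.0318*r^4 + 15.5517*r^3 + 13.5819*r^2 + 16.6249*r + 16.8137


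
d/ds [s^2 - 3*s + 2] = 2*s - 3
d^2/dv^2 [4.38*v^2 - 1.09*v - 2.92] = 8.76000000000000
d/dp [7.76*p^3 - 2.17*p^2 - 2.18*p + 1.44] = 23.28*p^2 - 4.34*p - 2.18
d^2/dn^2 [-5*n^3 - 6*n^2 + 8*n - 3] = -30*n - 12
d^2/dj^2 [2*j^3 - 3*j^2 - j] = 12*j - 6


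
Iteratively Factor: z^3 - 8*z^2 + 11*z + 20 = (z - 5)*(z^2 - 3*z - 4) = (z - 5)*(z + 1)*(z - 4)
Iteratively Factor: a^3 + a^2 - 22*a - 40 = (a + 2)*(a^2 - a - 20) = (a + 2)*(a + 4)*(a - 5)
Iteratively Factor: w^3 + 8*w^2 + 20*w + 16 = (w + 2)*(w^2 + 6*w + 8) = (w + 2)^2*(w + 4)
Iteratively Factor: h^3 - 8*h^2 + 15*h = (h)*(h^2 - 8*h + 15) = h*(h - 5)*(h - 3)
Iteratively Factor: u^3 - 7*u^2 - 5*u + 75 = (u + 3)*(u^2 - 10*u + 25) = (u - 5)*(u + 3)*(u - 5)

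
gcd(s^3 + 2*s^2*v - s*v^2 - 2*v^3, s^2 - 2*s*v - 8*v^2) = s + 2*v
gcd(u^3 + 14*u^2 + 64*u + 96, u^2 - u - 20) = u + 4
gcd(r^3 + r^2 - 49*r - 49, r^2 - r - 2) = r + 1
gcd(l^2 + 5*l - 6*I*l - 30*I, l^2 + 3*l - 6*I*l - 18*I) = l - 6*I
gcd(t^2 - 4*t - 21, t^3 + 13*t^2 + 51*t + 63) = t + 3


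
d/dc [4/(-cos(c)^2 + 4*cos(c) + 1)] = 8*(2 - cos(c))*sin(c)/(sin(c)^2 + 4*cos(c))^2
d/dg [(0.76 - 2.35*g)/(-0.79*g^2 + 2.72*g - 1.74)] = (-1.8565*g^2 + 1.2008*g + 2.0218)/(0.6241*g^4 - 4.2976*g^3 + 10.1476*g^2 - 9.4656*g + 3.0276)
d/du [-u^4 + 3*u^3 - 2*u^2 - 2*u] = -4*u^3 + 9*u^2 - 4*u - 2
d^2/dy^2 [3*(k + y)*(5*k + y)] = 6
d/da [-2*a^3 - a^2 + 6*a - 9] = -6*a^2 - 2*a + 6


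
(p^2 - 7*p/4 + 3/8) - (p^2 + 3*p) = 3/8 - 19*p/4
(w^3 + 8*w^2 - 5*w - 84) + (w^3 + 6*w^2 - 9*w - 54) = 2*w^3 + 14*w^2 - 14*w - 138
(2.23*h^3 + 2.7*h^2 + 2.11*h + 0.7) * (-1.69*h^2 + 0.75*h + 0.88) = -3.7687*h^5 - 2.8905*h^4 + 0.4215*h^3 + 2.7755*h^2 + 2.3818*h + 0.616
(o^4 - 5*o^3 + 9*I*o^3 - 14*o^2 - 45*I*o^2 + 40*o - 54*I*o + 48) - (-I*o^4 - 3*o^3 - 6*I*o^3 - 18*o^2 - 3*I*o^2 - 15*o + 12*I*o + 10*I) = o^4 + I*o^4 - 2*o^3 + 15*I*o^3 + 4*o^2 - 42*I*o^2 + 55*o - 66*I*o + 48 - 10*I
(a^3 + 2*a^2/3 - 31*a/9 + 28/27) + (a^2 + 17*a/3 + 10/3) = a^3 + 5*a^2/3 + 20*a/9 + 118/27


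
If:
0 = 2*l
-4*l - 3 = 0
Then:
No Solution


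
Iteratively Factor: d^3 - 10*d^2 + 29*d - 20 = (d - 1)*(d^2 - 9*d + 20) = (d - 4)*(d - 1)*(d - 5)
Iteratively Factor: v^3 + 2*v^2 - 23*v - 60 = (v + 4)*(v^2 - 2*v - 15) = (v + 3)*(v + 4)*(v - 5)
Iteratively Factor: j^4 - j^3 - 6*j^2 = (j)*(j^3 - j^2 - 6*j) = j*(j + 2)*(j^2 - 3*j) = j*(j - 3)*(j + 2)*(j)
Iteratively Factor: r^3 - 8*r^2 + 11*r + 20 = (r + 1)*(r^2 - 9*r + 20) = (r - 4)*(r + 1)*(r - 5)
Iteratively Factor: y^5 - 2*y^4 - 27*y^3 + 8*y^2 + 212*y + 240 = (y + 2)*(y^4 - 4*y^3 - 19*y^2 + 46*y + 120) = (y + 2)*(y + 3)*(y^3 - 7*y^2 + 2*y + 40) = (y + 2)^2*(y + 3)*(y^2 - 9*y + 20) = (y - 5)*(y + 2)^2*(y + 3)*(y - 4)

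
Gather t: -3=-3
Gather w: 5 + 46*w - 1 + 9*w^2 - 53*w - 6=9*w^2 - 7*w - 2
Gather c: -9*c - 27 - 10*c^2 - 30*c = -10*c^2 - 39*c - 27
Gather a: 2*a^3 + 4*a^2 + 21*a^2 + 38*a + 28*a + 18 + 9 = 2*a^3 + 25*a^2 + 66*a + 27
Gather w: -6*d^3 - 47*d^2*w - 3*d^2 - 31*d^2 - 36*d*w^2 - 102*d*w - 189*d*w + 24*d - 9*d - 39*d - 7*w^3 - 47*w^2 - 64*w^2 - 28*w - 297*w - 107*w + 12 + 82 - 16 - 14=-6*d^3 - 34*d^2 - 24*d - 7*w^3 + w^2*(-36*d - 111) + w*(-47*d^2 - 291*d - 432) + 64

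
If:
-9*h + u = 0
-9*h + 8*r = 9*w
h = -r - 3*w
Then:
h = -33*w/17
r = -18*w/17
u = -297*w/17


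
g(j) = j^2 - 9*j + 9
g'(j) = 2*j - 9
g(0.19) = 7.33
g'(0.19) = -8.62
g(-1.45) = 24.15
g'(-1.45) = -11.90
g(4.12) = -11.11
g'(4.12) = -0.76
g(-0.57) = 14.45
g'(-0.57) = -10.14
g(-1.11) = 20.22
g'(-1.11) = -11.22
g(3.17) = -9.48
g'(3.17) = -2.66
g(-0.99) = 18.89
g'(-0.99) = -10.98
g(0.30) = 6.39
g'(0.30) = -8.40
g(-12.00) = 261.00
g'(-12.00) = -33.00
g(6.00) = -9.00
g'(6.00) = 3.00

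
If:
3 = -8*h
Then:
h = -3/8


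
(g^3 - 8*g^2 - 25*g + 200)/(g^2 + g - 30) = (g^2 - 3*g - 40)/(g + 6)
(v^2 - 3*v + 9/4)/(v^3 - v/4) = (4*v^2 - 12*v + 9)/(4*v^3 - v)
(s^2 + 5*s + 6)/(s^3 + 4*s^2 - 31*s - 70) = (s + 3)/(s^2 + 2*s - 35)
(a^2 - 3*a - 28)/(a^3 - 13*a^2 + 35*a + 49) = (a + 4)/(a^2 - 6*a - 7)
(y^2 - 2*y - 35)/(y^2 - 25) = (y - 7)/(y - 5)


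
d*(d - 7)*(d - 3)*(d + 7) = d^4 - 3*d^3 - 49*d^2 + 147*d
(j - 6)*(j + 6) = j^2 - 36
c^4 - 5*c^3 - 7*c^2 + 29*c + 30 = (c - 5)*(c - 3)*(c + 1)*(c + 2)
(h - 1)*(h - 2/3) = h^2 - 5*h/3 + 2/3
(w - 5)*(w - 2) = w^2 - 7*w + 10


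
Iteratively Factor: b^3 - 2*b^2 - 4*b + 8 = (b + 2)*(b^2 - 4*b + 4) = (b - 2)*(b + 2)*(b - 2)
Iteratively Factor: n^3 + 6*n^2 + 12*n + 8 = (n + 2)*(n^2 + 4*n + 4) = (n + 2)^2*(n + 2)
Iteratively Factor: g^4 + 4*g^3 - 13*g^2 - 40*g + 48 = (g - 3)*(g^3 + 7*g^2 + 8*g - 16) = (g - 3)*(g + 4)*(g^2 + 3*g - 4) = (g - 3)*(g + 4)^2*(g - 1)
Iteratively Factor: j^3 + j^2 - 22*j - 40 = (j + 2)*(j^2 - j - 20) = (j - 5)*(j + 2)*(j + 4)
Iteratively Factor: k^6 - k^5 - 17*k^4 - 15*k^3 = (k - 5)*(k^5 + 4*k^4 + 3*k^3) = (k - 5)*(k + 1)*(k^4 + 3*k^3) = k*(k - 5)*(k + 1)*(k^3 + 3*k^2) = k^2*(k - 5)*(k + 1)*(k^2 + 3*k) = k^3*(k - 5)*(k + 1)*(k + 3)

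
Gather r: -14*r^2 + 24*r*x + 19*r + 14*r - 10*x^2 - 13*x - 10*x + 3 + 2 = -14*r^2 + r*(24*x + 33) - 10*x^2 - 23*x + 5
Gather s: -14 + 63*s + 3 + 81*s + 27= 144*s + 16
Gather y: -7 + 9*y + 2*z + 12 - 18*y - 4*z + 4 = -9*y - 2*z + 9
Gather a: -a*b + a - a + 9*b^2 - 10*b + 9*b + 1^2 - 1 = -a*b + 9*b^2 - b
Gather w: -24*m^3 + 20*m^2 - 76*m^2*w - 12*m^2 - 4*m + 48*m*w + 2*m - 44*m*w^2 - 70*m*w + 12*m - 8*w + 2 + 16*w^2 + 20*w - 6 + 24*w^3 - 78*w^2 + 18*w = -24*m^3 + 8*m^2 + 10*m + 24*w^3 + w^2*(-44*m - 62) + w*(-76*m^2 - 22*m + 30) - 4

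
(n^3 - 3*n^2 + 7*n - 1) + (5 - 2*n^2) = n^3 - 5*n^2 + 7*n + 4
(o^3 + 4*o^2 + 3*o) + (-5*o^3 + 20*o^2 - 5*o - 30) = -4*o^3 + 24*o^2 - 2*o - 30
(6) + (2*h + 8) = 2*h + 14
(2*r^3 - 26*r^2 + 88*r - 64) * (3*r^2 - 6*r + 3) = 6*r^5 - 90*r^4 + 426*r^3 - 798*r^2 + 648*r - 192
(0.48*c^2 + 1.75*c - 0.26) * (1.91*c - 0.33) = 0.9168*c^3 + 3.1841*c^2 - 1.0741*c + 0.0858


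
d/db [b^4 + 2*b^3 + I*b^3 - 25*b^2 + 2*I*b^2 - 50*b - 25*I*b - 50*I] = 4*b^3 + b^2*(6 + 3*I) + b*(-50 + 4*I) - 50 - 25*I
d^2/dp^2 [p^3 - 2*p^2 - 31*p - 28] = 6*p - 4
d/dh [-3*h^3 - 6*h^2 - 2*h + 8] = -9*h^2 - 12*h - 2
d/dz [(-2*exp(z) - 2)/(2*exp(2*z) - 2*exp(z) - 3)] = (4*exp(2*z) + 8*exp(z) + 2)*exp(z)/(4*exp(4*z) - 8*exp(3*z) - 8*exp(2*z) + 12*exp(z) + 9)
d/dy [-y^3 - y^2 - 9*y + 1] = -3*y^2 - 2*y - 9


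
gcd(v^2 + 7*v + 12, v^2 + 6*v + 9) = v + 3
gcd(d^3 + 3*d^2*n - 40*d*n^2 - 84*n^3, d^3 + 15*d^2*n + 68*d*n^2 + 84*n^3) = d^2 + 9*d*n + 14*n^2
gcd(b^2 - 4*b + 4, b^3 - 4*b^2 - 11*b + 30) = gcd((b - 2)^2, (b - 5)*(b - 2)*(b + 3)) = b - 2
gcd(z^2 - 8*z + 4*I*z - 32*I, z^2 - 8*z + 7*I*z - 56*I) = z - 8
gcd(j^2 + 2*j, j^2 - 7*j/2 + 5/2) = 1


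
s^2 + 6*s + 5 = (s + 1)*(s + 5)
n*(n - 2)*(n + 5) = n^3 + 3*n^2 - 10*n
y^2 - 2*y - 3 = (y - 3)*(y + 1)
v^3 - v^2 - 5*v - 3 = (v - 3)*(v + 1)^2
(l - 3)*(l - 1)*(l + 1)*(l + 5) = l^4 + 2*l^3 - 16*l^2 - 2*l + 15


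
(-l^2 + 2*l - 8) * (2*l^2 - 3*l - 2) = -2*l^4 + 7*l^3 - 20*l^2 + 20*l + 16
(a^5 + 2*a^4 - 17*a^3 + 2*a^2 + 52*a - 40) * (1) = a^5 + 2*a^4 - 17*a^3 + 2*a^2 + 52*a - 40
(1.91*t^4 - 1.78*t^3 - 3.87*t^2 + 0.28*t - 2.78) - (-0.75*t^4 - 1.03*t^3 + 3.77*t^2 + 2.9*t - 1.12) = 2.66*t^4 - 0.75*t^3 - 7.64*t^2 - 2.62*t - 1.66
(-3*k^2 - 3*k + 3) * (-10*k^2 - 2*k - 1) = 30*k^4 + 36*k^3 - 21*k^2 - 3*k - 3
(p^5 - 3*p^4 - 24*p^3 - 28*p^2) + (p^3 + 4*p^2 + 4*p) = p^5 - 3*p^4 - 23*p^3 - 24*p^2 + 4*p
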